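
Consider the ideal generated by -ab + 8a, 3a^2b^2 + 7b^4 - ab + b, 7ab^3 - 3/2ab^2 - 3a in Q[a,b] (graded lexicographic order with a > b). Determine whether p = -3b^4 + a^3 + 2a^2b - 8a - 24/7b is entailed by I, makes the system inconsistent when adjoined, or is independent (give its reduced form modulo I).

First compute the reduced Gröbner basis of I by Buchberger's algorithm.
f_1 = -ab + 8a, LT = ab.
f_2 = 3a^2b^2 + 7b^4 - ab + b, LT = a^2b^2.
f_3 = 7ab^3 - 3/2ab^2 - 3a, LT = ab^3.

S(f_1,f_2): lcm = a^2b^2. S = -7/3b^4 - 8a^2b + 1/3ab - 1/3b.
  leading term b^4: no divisor's leading term divides it; move -7/3b^4 to the remainder.
  leading term a^2b: subtract (8a)·f_1 from -8a^2b + 1/3ab - 1/3b → -64a^2 + 1/3ab - 1/3b
  leading term a^2: no divisor's leading term divides it; move -64a^2 to the remainder.
  leading term ab: subtract (-1/3)·f_1 from 1/3ab - 1/3b → 8/3a - 1/3b
  leading term a: no divisor's leading term divides it; move 8/3a to the remainder.
  leading term b: no divisor's leading term divides it; move -1/3b to the remainder.
  remainder -7/3b^4 - 64a^2 + 8/3a - 1/3b ≠ 0; add h_4 = -7/3b^4 - 64a^2 + 8/3a - 1/3b to the basis.

S(f_1,f_3): lcm = ab^3. S = -109/14ab^2 + 3/7a.
  leading term ab^2: subtract (109/14b)·f_1 from -109/14ab^2 + 3/7a → -436/7ab + 3/7a
  leading term ab: subtract (436/7)·f_1 from -436/7ab + 3/7a → -3485/7a
  leading term a: no divisor's leading term divides it; move -3485/7a to the remainder.
  remainder -3485/7a ≠ 0; add h_5 = -3485/7a to the basis.

The other S-polynomials (S(f_2,f_3), S(f_1,h_4), S(f_2,h_4), S(f_3,h_4), S(f_1,h_5), S(f_2,h_5), S(f_3,h_5), S(h_4,h_5)) all reduce to 0 modulo the current basis, so we have a Gröbner basis.
Inter-reduce: drop elements whose leading term is divisible by another's, tail-reduce, and make monic.
Reduced Gröbner basis: {b^4 + 1/7b, a}.
Label its elements g_1 = b^4 + 1/7b, g_2 = a.

Reduce p = -3b^4 + a^3 + 2a^2b - 8a - 24/7b modulo G:
  leading term b^4: subtract (-3)·g_1 from -3b^4 + a^3 + 2a^2b - 8a - 24/7b → a^3 + 2a^2b - 8a - 3b
  leading term a^3: subtract (a^2)·g_2 from a^3 + 2a^2b - 8a - 3b → 2a^2b - 8a - 3b
  leading term a^2b: subtract (2ab)·g_2 from 2a^2b - 8a - 3b → -8a - 3b
  leading term a: subtract (-8)·g_2 from -8a - 3b → -3b
  leading term b: no divisor's leading term divides it; move -3b to the remainder.
  normal form = -3b.
The normal form is nonzero, so p ∉ I. Since p minus its normal form lies in I, I + (p) = I + (r) where r = -3b; decide whether this ideal is the whole ring.
Run Buchberger on G together with r (pairs among the g_i already reduce to 0 since G is a Gröbner basis):
g_1 = b^4 + 1/7b, LT = b^4.
g_2 = a, LT = a.
r = -3b, LT = b.

The S-polynomials (S(g_1,g_2), S(g_1,r), S(g_2,r)) all reduce to 0 modulo the current basis, so we have a Gröbner basis.
Inter-reduce: drop elements whose leading term is divisible by another's, tail-reduce, and make monic.
Reduced Gröbner basis: {a, b}.
The reduced Gröbner basis of I + (p) is {a, b} ≠ {1}, a proper ideal, so the enlarged system stays consistent: p is independent of I, with normal form -3b.

-3b^4 + a^3 + 2a^2b - 8a - 24/7b is independent of I; its normal form modulo I is -3b.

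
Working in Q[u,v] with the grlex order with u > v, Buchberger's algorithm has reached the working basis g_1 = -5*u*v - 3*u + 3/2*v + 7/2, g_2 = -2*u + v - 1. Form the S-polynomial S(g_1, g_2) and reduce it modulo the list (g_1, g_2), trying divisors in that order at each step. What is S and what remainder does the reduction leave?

S(g_1, g_2) = 1/2*v**2 + 3/5*u - 4/5*v - 7/10; remainder on division = 1/2*v**2 - 1/2*v - 1.

lcm(LM(g_1), LM(g_2)) = u*v.
S = (lcm/LT(g_1))·g_1 − (lcm/LT(g_2))·g_2 = 1/2*v**2 + 3/5*u - 4/5*v - 7/10.
Reduce S modulo (g_1, g_2) in that order:
  leading term v**2: no divisor's leading term divides it; move 1/2*v**2 to the remainder.
  leading term u: subtract (-3/10)·g_2 from 3/5*u - 4/5*v - 7/10 → -1/2*v - 1
  leading term v: no divisor's leading term divides it; move -1/2*v to the remainder.
  leading term 1: no divisor's leading term divides it; move -1 to the remainder.
The remainder 1/2*v**2 - 1/2*v - 1 is nonzero, so it would be added as the next basis element.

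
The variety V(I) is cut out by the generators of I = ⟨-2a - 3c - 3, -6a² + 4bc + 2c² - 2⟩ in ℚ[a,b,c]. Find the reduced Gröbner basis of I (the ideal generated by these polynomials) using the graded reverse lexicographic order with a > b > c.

f_1 = -2a - 3c - 3, LT = a.
f_2 = -6a² + 4bc + 2c² - 2, LT = a².

S(f_1,f_2): lcm = a². S = 3/2ac + ⅔bc + ⅓c² + 3/2a - ⅓.
  leading term ac: subtract (-¾c)·f_1 from 3/2ac + ⅔bc + ⅓c² + 3/2a - ⅓ → ⅔bc - 23/12c² + 3/2a - 9/4c - ⅓
  leading term bc: no divisor's leading term divides it; move ⅔bc to the remainder.
  leading term c²: no divisor's leading term divides it; move -23/12c² to the remainder.
  leading term a: subtract (-¾)·f_1 from 3/2a - 9/4c - ⅓ → -9/2c - 31/12
  leading term c: no divisor's leading term divides it; move -9/2c to the remainder.
  leading term 1: no divisor's leading term divides it; move -31/12 to the remainder.
  remainder ⅔bc - 23/12c² - 9/2c - 31/12 ≠ 0; add g_3 = ⅔bc - 23/12c² - 9/2c - 31/12 to the basis.

The other S-polynomials (S(f_1,g_3), S(f_2,g_3)) all reduce to 0 modulo the current basis, so we have a Gröbner basis.
Inter-reduce: drop elements whose leading term is divisible by another's, tail-reduce, and make monic.

G = {bc - 23/8c² - 27/4c - 31/8, a + 3/2c + 3/2}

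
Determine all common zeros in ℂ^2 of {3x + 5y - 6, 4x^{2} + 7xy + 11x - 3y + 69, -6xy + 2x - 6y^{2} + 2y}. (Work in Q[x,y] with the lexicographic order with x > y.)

{(-3, 3)}

Compute a lex Gröbner basis by Buchberger's algorithm.
f_1 = 3x + 5y - 6, LT = x.
f_2 = 4x^{2} + 7xy + 11x - 3y + 69, LT = x^{2}.
f_3 = -6xy + 2x - 6y^{2} + 2y, LT = xy.

S(f_1,f_2): lcm = x^{2}. S = -\tfrac{1}{12}xy - \tfrac{19}{4}x + \tfrac{3}{4}y - \tfrac{69}{4}.
  reduce S modulo (f_1, f_2, f_3):
  remainder \tfrac{5}{36}y^{2} + \tfrac{17}{2}y - \tfrac{107}{4} ≠ 0; add h_4 = \tfrac{5}{36}y^{2} + \tfrac{17}{2}y - \tfrac{107}{4} to the basis.

S(f_1,f_3): lcm = xy. S = \tfrac{1}{3}x + \tfrac{2}{3}y^{2} - \tfrac{5}{3}y.
  reduce S modulo (f_1, f_2, f_3, h_4):
  remainder -\tfrac{1936}{45}y + \tfrac{1936}{15} ≠ 0; add h_5 = -\tfrac{1936}{45}y + \tfrac{1936}{15} to the basis.

The other S-polynomials (S(f_2,f_3), S(f_1,h_4), S(f_2,h_4), S(f_3,h_4), S(f_1,h_5), S(f_2,h_5), S(f_3,h_5), S(h_4,h_5)) all reduce to 0 modulo the current basis, so we have a Gröbner basis.
Inter-reduce: drop elements whose leading term is divisible by another's, tail-reduce, and make monic.
Reduced Gröbner basis: {x + 3, y - 3}.

From the last basis element, y - 3 = 0, so y takes values in {3}. Each choice, substituted upward through the basis, yields the corresponding point(s) of the solution set.
  y = 3: the earlier basis element becomes x + 3 = 0, giving x = -3 — point (-3, 3).
A lex Gröbner basis triangularizes the system, enabling back-substitution.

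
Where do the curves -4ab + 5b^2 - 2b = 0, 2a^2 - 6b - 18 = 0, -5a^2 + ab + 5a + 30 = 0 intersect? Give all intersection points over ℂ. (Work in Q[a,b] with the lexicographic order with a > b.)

Compute a lex Gröbner basis by Buchberger's algorithm.
f_1 = -4ab + 5b^2 - 2b, LT = ab.
f_2 = 2a^2 - 6b - 18, LT = a^2.
f_3 = -5a^2 + ab + 5a + 30, LT = a^2.

S(f_1,f_2): lcm = a^2b. S = -5/4ab^2 + 1/2ab + 3b^2 + 9b.
  leading term ab^2: subtract (5/16b)·f_1 from -5/4ab^2 + 1/2ab + 3b^2 + 9b → 1/2ab - 25/16b^3 + 29/8b^2 + 9b
  leading term ab: subtract (-1/8)·f_1 from 1/2ab - 25/16b^3 + 29/8b^2 + 9b → -25/16b^3 + 17/4b^2 + 35/4b
  leading term b^3: no divisor's leading term divides it; move -25/16b^3 to the remainder.
  leading term b^2: no divisor's leading term divides it; move 17/4b^2 to the remainder.
  leading term b: no divisor's leading term divides it; move 35/4b to the remainder.
  remainder -25/16b^3 + 17/4b^2 + 35/4b ≠ 0; add h_4 = -25/16b^3 + 17/4b^2 + 35/4b to the basis.

S(f_1,f_3): lcm = a^2b. S = -21/20ab^2 + 3/2ab + 6b.
  leading term ab^2: subtract (21/80b)·f_1 from -21/20ab^2 + 3/2ab + 6b → 3/2ab - 21/16b^3 + 21/40b^2 + 6b
  leading term ab: subtract (-3/8)·f_1 from 3/2ab - 21/16b^3 + 21/40b^2 + 6b → -21/16b^3 + 12/5b^2 + 21/4b
  leading term b^3: subtract (21/25)·h_4 from -21/16b^3 + 12/5b^2 + 21/4b → -117/100b^2 - 21/10b
  leading term b^2: no divisor's leading term divides it; move -117/100b^2 to the remainder.
  leading term b: no divisor's leading term divides it; move -21/10b to the remainder.
  remainder -117/100b^2 - 21/10b ≠ 0; add h_5 = -117/100b^2 - 21/10b to the basis.

S(f_2,f_3): lcm = a^2. S = 1/5ab + a - 3b - 3.
  leading term ab: subtract (-1/20)·f_1 from 1/5ab + a - 3b - 3 → a + 1/4b^2 - 31/10b - 3
  leading term a: no divisor's leading term divides it; move a to the remainder.
  leading term b^2: subtract (-25/117)·h_5 from 1/4b^2 - 31/10b - 3 → -692/195b - 3
  leading term b: no divisor's leading term divides it; move -692/195b to the remainder.
  leading term 1: no divisor's leading term divides it; move -3 to the remainder.
  remainder a - 692/195b - 3 ≠ 0; add h_6 = a - 692/195b - 3 to the basis.

S(f_1,h_5): lcm = ab^2. S = -70/39ab - 5/4b^3 + 1/2b^2.
  leading term ab: subtract (35/78)·f_1 from -70/39ab - 5/4b^3 + 1/2b^2 → -5/4b^3 - 68/39b^2 + 35/39b
  leading term b^3: subtract (4/5)·h_4 from -5/4b^3 - 68/39b^2 + 35/39b → -1003/195b^2 - 238/39b
  leading term b^2: subtract (20060/4563)·h_5 from -1003/195b^2 - 238/39b → 4760/1521b
  leading term b: no divisor's leading term divides it; move 4760/1521b to the remainder.
  remainder 4760/1521b ≠ 0; add h_7 = 4760/1521b to the basis.

The other S-polynomials (S(f_1,h_4), S(f_2,h_4), S(f_3,h_4), S(f_2,h_5), S(f_3,h_5), S(h_4,h_5), S(f_1,h_6), S(f_2,h_6), S(f_3,h_6), S(h_4,h_6), S(h_5,h_6), S(f_1,h_7), S(f_2,h_7), S(f_3,h_7), S(h_4,h_7), S(h_5,h_7), S(h_6,h_7)) all reduce to 0 modulo the current basis, so we have a Gröbner basis.
Inter-reduce: drop elements whose leading term is divisible by another's, tail-reduce, and make monic.
Reduced Gröbner basis: {a - 3, b}.

The lex basis is triangular: the last element involves only b. Solving b = 0 gives b ∈ {0}; substituting each value into the earlier elements determines the remaining variables.
  b = 0: the earlier basis element becomes a - 3 = 0, giving a = 3 — point (3, 0).

{(3, 0)}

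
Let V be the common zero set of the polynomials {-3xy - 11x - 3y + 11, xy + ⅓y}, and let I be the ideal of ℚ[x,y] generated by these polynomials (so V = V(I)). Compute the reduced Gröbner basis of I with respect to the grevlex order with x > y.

G = {y² - 22/3y, x + 2/11y - 1}

Buchberger's algorithm terminates because the ascending chain of leading-term ideals stabilizes.

f_1 = -3xy - 11x - 3y + 11, LT = xy.
f_2 = xy + ⅓y, LT = xy.

S(f_1,f_2): lcm = xy. S = 11/3x + ⅔y - 11/3.
  reduce S modulo (f_1, f_2):
  remainder 11/3x + ⅔y - 11/3 ≠ 0; add g_3 = 11/3x + ⅔y - 11/3 to the basis.

S(f_1,g_3): lcm = xy. S = -2/11y² + 11/3x + 2y - 11/3.
  reduce S modulo (f_1, f_2, g_3):
  remainder -2/11y² + 4/3y ≠ 0; add g_4 = -2/11y² + 4/3y to the basis.

The other S-polynomials (S(f_2,g_3), S(f_1,g_4), S(f_2,g_4), S(g_3,g_4)) all reduce to 0 modulo the current basis, so we have a Gröbner basis.
Inter-reduce: drop elements whose leading term is divisible by another's, tail-reduce, and make monic.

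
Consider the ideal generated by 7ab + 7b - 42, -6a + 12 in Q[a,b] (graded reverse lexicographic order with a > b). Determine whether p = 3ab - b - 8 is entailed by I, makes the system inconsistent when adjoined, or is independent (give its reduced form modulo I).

First compute the reduced Gröbner basis of I by Buchberger's algorithm.
f_1 = 7ab + 7b - 42, LT = ab.
f_2 = -6a + 12, LT = a.

S(f_1,f_2): lcm = ab. S = 3b - 6.
  leading term b: no divisor's leading term divides it; move 3b to the remainder.
  leading term 1: no divisor's leading term divides it; move -6 to the remainder.
  remainder 3b - 6 ≠ 0; add h_3 = 3b - 6 to the basis.

The other S-polynomials (S(f_1,h_3), S(f_2,h_3)) all reduce to 0 modulo the current basis, so we have a Gröbner basis.
Inter-reduce: drop elements whose leading term is divisible by another's, tail-reduce, and make monic.
Reduced Gröbner basis: {a - 2, b - 2}.
Label its elements g_1 = a - 2, g_2 = b - 2.

Reduce p = 3ab - b - 8 modulo G:
  leading term ab: subtract (3b)·g_1 from 3ab - b - 8 → 5b - 8
  leading term b: subtract (5)·g_2 from 5b - 8 → 2
  leading term 1: no divisor's leading term divides it; move 2 to the remainder.
  normal form = 2.
The normal form is nonzero, so p ∉ I. Since p minus its normal form lies in I, I + (p) = I + (r) where r = 2; decide whether this ideal is the whole ring.
Here r = 2 is a nonzero constant, hence a unit: 1 ∈ I + (p), the Gröbner basis of I + (p) is {1}, and the enlarged system has no common solution — adjoining p is inconsistent.

Adjoining 3ab - b - 8 makes the ideal the whole ring: the system is inconsistent.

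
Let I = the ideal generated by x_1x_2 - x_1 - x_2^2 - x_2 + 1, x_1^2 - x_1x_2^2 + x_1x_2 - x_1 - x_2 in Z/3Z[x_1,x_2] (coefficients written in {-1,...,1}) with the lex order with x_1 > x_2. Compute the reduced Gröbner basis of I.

G = {x_1 - x_2^4 + x_2^3 - 1, x_2^5 + x_2^4 + x_2^3 - x_2^2}

f_1 = x_1x_2 - x_1 - x_2^2 - x_2 + 1, LT = x_1x_2.
f_2 = x_1^2 - x_1x_2^2 + x_1x_2 - x_1 - x_2, LT = x_1^2.

S(f_1,f_2): lcm = x_1^2x_2. S = -x_1^2 + x_1x_2^3 + x_1x_2^2 + x_1 + x_2^2.
  leading term x_1^2: subtract (-1)·f_2 from -x_1^2 + x_1x_2^3 + x_1x_2^2 + x_1 + x_2^2 → x_1x_2^3 + x_1x_2 + x_2^2 - x_2
  leading term x_1x_2^3: subtract (x_2^2)·f_1 from x_1x_2^3 + x_1x_2 + x_2^2 - x_2 → x_1x_2^2 + x_1x_2 + x_2^4 + x_2^3 - x_2
  leading term x_1x_2^2: subtract (x_2)·f_1 from x_1x_2^2 + x_1x_2 + x_2^4 + x_2^3 - x_2 → -x_1x_2 + x_2^4 - x_2^3 + x_2^2 + x_2
  leading term x_1x_2: subtract (-1)·f_1 from -x_1x_2 + x_2^4 - x_2^3 + x_2^2 + x_2 → -x_1 + x_2^4 - x_2^3 + 1
  leading term x_1: no divisor's leading term divides it; move -x_1 to the remainder.
  leading term x_2^4: no divisor's leading term divides it; move x_2^4 to the remainder.
  leading term x_2^3: no divisor's leading term divides it; move -x_2^3 to the remainder.
  leading term 1: no divisor's leading term divides it; move 1 to the remainder.
  remainder -x_1 + x_2^4 - x_2^3 + 1 ≠ 0; add g_3 = -x_1 + x_2^4 - x_2^3 + 1 to the basis.

S(f_1,g_3): lcm = x_1x_2. S = -x_1 + x_2^5 - x_2^4 - x_2^2 + 1.
  leading term x_1: subtract (1)·g_3 from -x_1 + x_2^5 - x_2^4 - x_2^2 + 1 → x_2^5 + x_2^4 + x_2^3 - x_2^2
  leading term x_2^5: no divisor's leading term divides it; move x_2^5 to the remainder.
  leading term x_2^4: no divisor's leading term divides it; move x_2^4 to the remainder.
  leading term x_2^3: no divisor's leading term divides it; move x_2^3 to the remainder.
  leading term x_2^2: no divisor's leading term divides it; move -x_2^2 to the remainder.
  remainder x_2^5 + x_2^4 + x_2^3 - x_2^2 ≠ 0; add g_4 = x_2^5 + x_2^4 + x_2^3 - x_2^2 to the basis.

The other S-polynomials (S(f_2,g_3), S(f_1,g_4), S(f_2,g_4), S(g_3,g_4)) all reduce to 0 modulo the current basis, so we have a Gröbner basis.
Inter-reduce: drop elements whose leading term is divisible by another's, tail-reduce, and make monic.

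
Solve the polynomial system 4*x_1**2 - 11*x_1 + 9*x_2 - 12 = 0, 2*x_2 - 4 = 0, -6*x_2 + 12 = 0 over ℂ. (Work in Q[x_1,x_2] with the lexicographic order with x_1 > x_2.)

{(3/4, 2), (2, 2)}

Compute a lex Gröbner basis by Buchberger's algorithm.
f_1 = 4*x_1**2 - 11*x_1 + 9*x_2 - 12, LT = x_1**2.
f_2 = 2*x_2 - 4, LT = x_2.
f_3 = -6*x_2 + 12, LT = x_2.

The S-polynomials (S(f_1,f_2), S(f_1,f_3), S(f_2,f_3)) all reduce to 0 modulo the current basis, so we have a Gröbner basis.
Inter-reduce: drop elements whose leading term is divisible by another's, tail-reduce, and make monic.
Reduced Gröbner basis: {x_1**2 - 11/4*x_1 + 3/2, x_2 - 2}.

The lex basis is triangular: the last element involves only x_2. Solving x_2 - 2 = 0 gives x_2 ∈ {2}; substituting each value into the earlier elements determines the remaining variables.
  x_2 = 2: the earlier basis element becomes x_1**2 - 11/4*x_1 + 3/2 = 0, giving x_1 = 3/4, 2 — points (3/4, 2), (2, 2).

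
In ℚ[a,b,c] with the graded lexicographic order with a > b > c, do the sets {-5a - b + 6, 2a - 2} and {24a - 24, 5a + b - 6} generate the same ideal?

Two ideals are equal iff their reduced Gröbner bases coincide (the reduced basis is unique for a fixed ordering).
Buchberger on the first generating set:
f_1 = -5a - b + 6, LT = a.
f_2 = 2a - 2, LT = a.

S(f_1,f_2): lcm = a. S = ⅕b - ⅕.
  reduce S modulo (f_1, f_2):
  remainder ⅕b - ⅕ ≠ 0; add g_3 = ⅕b - ⅕ to the basis.

The other S-polynomials (S(f_1,g_3), S(f_2,g_3)) all reduce to 0 modulo the current basis, so we have a Gröbner basis.
Inter-reduce: drop elements whose leading term is divisible by another's, tail-reduce, and make monic.
Reduced Gröbner basis: {a - 1, b - 1}.

Buchberger on the second generating set:
h_1 = 24a - 24, LT = a.
h_2 = 5a + b - 6, LT = a.

S(h_1,h_2): lcm = a. S = -⅕b + ⅕.
  reduce S modulo (h_1, h_2):
  remainder -⅕b + ⅕ ≠ 0; add k_3 = -⅕b + ⅕ to the basis.

The other S-polynomials (S(h_1,k_3), S(h_2,k_3)) all reduce to 0 modulo the current basis, so we have a Gröbner basis.
Inter-reduce: drop elements whose leading term is divisible by another's, tail-reduce, and make monic.
Reduced Gröbner basis: {a - 1, b - 1}.

The two bases agree; hence the ideals are identical.

Yes, the ideals are equal.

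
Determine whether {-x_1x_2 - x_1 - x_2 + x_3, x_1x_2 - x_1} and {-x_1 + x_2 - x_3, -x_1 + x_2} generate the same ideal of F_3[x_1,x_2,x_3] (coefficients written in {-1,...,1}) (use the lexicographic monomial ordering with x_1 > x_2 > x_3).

No, the ideals differ.

Equality of ideals is decidable: compute both reduced Gröbner bases (unique for the ordering) and check whether they agree.
Buchberger on the first generating set:
f_1 = -x_1x_2 - x_1 - x_2 + x_3, LT = x_1x_2.
f_2 = x_1x_2 - x_1, LT = x_1x_2.

S(f_1,f_2): lcm = x_1x_2. S = -x_1 + x_2 - x_3.
  leading term x_1: no divisor's leading term divides it; move -x_1 to the remainder.
  leading term x_2: no divisor's leading term divides it; move x_2 to the remainder.
  leading term x_3: no divisor's leading term divides it; move -x_3 to the remainder.
  remainder -x_1 + x_2 - x_3 ≠ 0; add g_3 = -x_1 + x_2 - x_3 to the basis.

S(f_1,g_3): lcm = x_1x_2. S = x_1 + x_2^2 - x_2x_3 + x_2 - x_3.
  leading term x_1: subtract (-1)·g_3 from x_1 + x_2^2 - x_2x_3 + x_2 - x_3 → x_2^2 - x_2x_3 - x_2 + x_3
  leading term x_2^2: no divisor's leading term divides it; move x_2^2 to the remainder.
  leading term x_2x_3: no divisor's leading term divides it; move -x_2x_3 to the remainder.
  leading term x_2: no divisor's leading term divides it; move -x_2 to the remainder.
  leading term x_3: no divisor's leading term divides it; move x_3 to the remainder.
  remainder x_2^2 - x_2x_3 - x_2 + x_3 ≠ 0; add g_4 = x_2^2 - x_2x_3 - x_2 + x_3 to the basis.

The other S-polynomials (S(f_2,g_3), S(f_1,g_4), S(f_2,g_4), S(g_3,g_4)) all reduce to 0 modulo the current basis, so we have a Gröbner basis.
Inter-reduce: drop elements whose leading term is divisible by another's, tail-reduce, and make monic.
Reduced Gröbner basis: {x_1 - x_2 + x_3, x_2^2 - x_2x_3 - x_2 + x_3}.

Buchberger on the second generating set:
h_1 = -x_1 + x_2 - x_3, LT = x_1.
h_2 = -x_1 + x_2, LT = x_1.

S(h_1,h_2): lcm = x_1. S = x_3.
  leading term x_3: no divisor's leading term divides it; move x_3 to the remainder.
  remainder x_3 ≠ 0; add k_3 = x_3 to the basis.

The other S-polynomials (S(h_1,k_3), S(h_2,k_3)) all reduce to 0 modulo the current basis, so we have a Gröbner basis.
Inter-reduce: drop elements whose leading term is divisible by another's, tail-reduce, and make monic.
Reduced Gröbner basis: {x_1 - x_2, x_3}.

Since the reduced bases disagree, the two ideals are not the same.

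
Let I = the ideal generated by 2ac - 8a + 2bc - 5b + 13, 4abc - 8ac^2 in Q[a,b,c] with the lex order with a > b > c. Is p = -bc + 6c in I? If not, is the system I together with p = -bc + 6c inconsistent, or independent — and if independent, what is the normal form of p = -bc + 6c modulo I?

-bc + 6c is independent of I; its normal form modulo I is -bc + 6c.

First compute the reduced Gröbner basis of I by Buchberger's algorithm.
f_1 = 2ac - 8a + 2bc - 5b + 13, LT = ac.
f_2 = 4abc - 8ac^2, LT = abc.

S(f_1,f_2): lcm = abc. S = -4ab + 2ac^2 + b^2c - 5/2b^2 + 13/2b.
  leading term ab: no divisor's leading term divides it; move -4ab to the remainder.
  leading term ac^2: subtract (c)·f_1 from 2ac^2 + b^2c - 5/2b^2 + 13/2b → 8ac + b^2c - 5/2b^2 - 2bc^2 + 5bc + 13/2b - 13c
  leading term ac: subtract (4)·f_1 from 8ac + b^2c - 5/2b^2 - 2bc^2 + 5bc + 13/2b - 13c → 32a + b^2c - 5/2b^2 - 2bc^2 - 3bc + 53/2b - 13c - 52
  leading term a: no divisor's leading term divides it; move 32a to the remainder.
  leading term b^2c: no divisor's leading term divides it; move b^2c to the remainder.
  leading term b^2: no divisor's leading term divides it; move -5/2b^2 to the remainder.
  leading term bc^2: no divisor's leading term divides it; move -2bc^2 to the remainder.
  leading term bc: no divisor's leading term divides it; move -3bc to the remainder.
  leading term b: no divisor's leading term divides it; move 53/2b to the remainder.
  leading term c: no divisor's leading term divides it; move -13c to the remainder.
  leading term 1: no divisor's leading term divides it; move -52 to the remainder.
  remainder -4ab + 32a + b^2c - 5/2b^2 - 2bc^2 - 3bc + 53/2b - 13c - 52 ≠ 0; add h_3 = -4ab + 32a + b^2c - 5/2b^2 - 2bc^2 - 3bc + 53/2b - 13c - 52 to the basis.

S(f_1,h_3): lcm = abc. S = -4ab + 8ac + 1/4b^2c^2 + 3/8b^2c - 5/2b^2 - 1/2bc^3 - 3/4bc^2 + 53/8bc + 13/2b - 13/4c^2 - 13c.
  leading term ab: subtract (1)·h_3 from -4ab + 8ac + 1/4b^2c^2 + 3/8b^2c - 5/2b^2 - 1/2bc^3 - 3/4bc^2 + 53/8bc + 13/2b - 13/4c^2 - 13c → 8ac - 32a + 1/4b^2c^2 - 5/8b^2c - 1/2bc^3 + 5/4bc^2 + 77/8bc - 20b - 13/4c^2 + 52
  leading term ac: subtract (4)·f_1 from 8ac - 32a + 1/4b^2c^2 - 5/8b^2c - 1/2bc^3 + 5/4bc^2 + 77/8bc - 20b - 13/4c^2 + 52 → 1/4b^2c^2 - 5/8b^2c - 1/2bc^3 + 5/4bc^2 + 13/8bc - 13/4c^2
  leading term b^2c^2: no divisor's leading term divides it; move 1/4b^2c^2 to the remainder.
  leading term b^2c: no divisor's leading term divides it; move -5/8b^2c to the remainder.
  leading term bc^3: no divisor's leading term divides it; move -1/2bc^3 to the remainder.
  leading term bc^2: no divisor's leading term divides it; move 5/4bc^2 to the remainder.
  leading term bc: no divisor's leading term divides it; move 13/8bc to the remainder.
  leading term c^2: no divisor's leading term divides it; move -13/4c^2 to the remainder.
  remainder 1/4b^2c^2 - 5/8b^2c - 1/2bc^3 + 5/4bc^2 + 13/8bc - 13/4c^2 ≠ 0; add h_4 = 1/4b^2c^2 - 5/8b^2c - 1/2bc^3 + 5/4bc^2 + 13/8bc - 13/4c^2 to the basis.

The other S-polynomials (S(f_2,h_3), S(f_1,h_4), S(f_2,h_4), S(h_3,h_4)) all reduce to 0 modulo the current basis, so we have a Gröbner basis.
Inter-reduce: drop elements whose leading term is divisible by another's, tail-reduce, and make monic.
Reduced Gröbner basis: {ab - 8a - 1/4b^2c + 5/8b^2 + 1/2bc^2 + 3/4bc - 53/8b + 13/4c + 13, ac - 4a + bc - 5/2b + 13/2, b^2c^2 - 5/2b^2c - 2bc^3 + 5bc^2 + 13/2bc - 13c^2}.
Label its elements g_1 = ab - 8a - 1/4b^2c + 5/8b^2 + 1/2bc^2 + 3/4bc - 53/8b + 13/4c + 13, g_2 = ac - 4a + bc - 5/2b + 13/2, g_3 = b^2c^2 - 5/2b^2c - 2bc^3 + 5bc^2 + 13/2bc - 13c^2.

Reduce p = -bc + 6c modulo G:
  leading term bc: no divisor's leading term divides it; move -bc to the remainder.
  leading term c: no divisor's leading term divides it; move 6c to the remainder.
  normal form = -bc + 6c.
The normal form is nonzero, so p ∉ I. Since p minus its normal form lies in I, I + (p) = I + (r) where r = -bc + 6c; decide whether this ideal is the whole ring.
Run Buchberger on G together with r (pairs among the g_i already reduce to 0 since G is a Gröbner basis):
g_1 = ab - 8a - 1/4b^2c + 5/8b^2 + 1/2bc^2 + 3/4bc - 53/8b + 13/4c + 13, LT = ab.
g_2 = ac - 4a + bc - 5/2b + 13/2, LT = ac.
g_3 = b^2c^2 - 5/2b^2c - 2bc^3 + 5bc^2 + 13/2bc - 13c^2, LT = b^2c^2.
r = -bc + 6c, LT = bc.

S(g_1,r): lcm = abc. S = -2ac - 1/4b^2c^2 + 5/8b^2c + 1/2bc^3 + 3/4bc^2 - 53/8bc + 13/4c^2 + 13c.
  leading term ac: subtract (-2)·g_2 from -2ac - 1/4b^2c^2 + 5/8b^2c + 1/2bc^3 + 3/4bc^2 - 53/8bc + 13/4c^2 + 13c → -8a - 1/4b^2c^2 + 5/8b^2c + 1/2bc^3 + 3/4bc^2 - 37/8bc - 5b + 13/4c^2 + 13c + 13
  leading term a: no divisor's leading term divides it; move -8a to the remainder.
  leading term b^2c^2: subtract (-1/4)·g_3 from -1/4b^2c^2 + 5/8b^2c + 1/2bc^3 + 3/4bc^2 - 37/8bc - 5b + 13/4c^2 + 13c + 13 → 2bc^2 - 3bc - 5b + 13c + 13
  leading term bc^2: subtract (-2c)·r from 2bc^2 - 3bc - 5b + 13c + 13 → -3bc - 5b + 12c^2 + 13c + 13
  leading term bc: subtract (3)·r from -3bc - 5b + 12c^2 + 13c + 13 → -5b + 12c^2 - 5c + 13
  leading term b: no divisor's leading term divides it; move -5b to the remainder.
  leading term c^2: no divisor's leading term divides it; move 12c^2 to the remainder.
  leading term c: no divisor's leading term divides it; move -5c to the remainder.
  leading term 1: no divisor's leading term divides it; move 13 to the remainder.
  remainder -8a - 5b + 12c^2 - 5c + 13 ≠ 0; add m_5 = -8a - 5b + 12c^2 - 5c + 13 to the basis.

S(g_3,r): lcm = b^2c^2. S = -5/2b^2c - 2bc^3 + 11bc^2 + 13/2bc - 13c^2.
  leading term b^2c: subtract (5/2b)·r from -5/2b^2c - 2bc^3 + 11bc^2 + 13/2bc - 13c^2 → -2bc^3 + 11bc^2 - 17/2bc - 13c^2
  leading term bc^3: subtract (2c^2)·r from -2bc^3 + 11bc^2 - 17/2bc - 13c^2 → 11bc^2 - 17/2bc - 12c^3 - 13c^2
  leading term bc^2: subtract (-11c)·r from 11bc^2 - 17/2bc - 12c^3 - 13c^2 → -17/2bc - 12c^3 + 53c^2
  leading term bc: subtract (17/2)·r from -17/2bc - 12c^3 + 53c^2 → -12c^3 + 53c^2 - 51c
  leading term c^3: no divisor's leading term divides it; move -12c^3 to the remainder.
  leading term c^2: no divisor's leading term divides it; move 53c^2 to the remainder.
  leading term c: no divisor's leading term divides it; move -51c to the remainder.
  remainder -12c^3 + 53c^2 - 51c ≠ 0; add m_6 = -12c^3 + 53c^2 - 51c to the basis.

The other S-polynomials (S(g_1,g_2), S(g_1,g_3), S(g_2,g_3), S(g_2,r), S(g_1,m_5), S(g_2,m_5), S(g_3,m_5), S(r,m_5), S(g_1,m_6), S(g_2,m_6), S(g_3,m_6), S(r,m_6), S(m_5,m_6)) all reduce to 0 modulo the current basis, so we have a Gröbner basis.
Inter-reduce: drop elements whose leading term is divisible by another's, tail-reduce, and make monic.
Reduced Gröbner basis: {a + 5/8b - 3/2c^2 + 5/8c - 13/8, bc - 6c, c^3 - 53/12c^2 + 17/4c}.
The reduced Gröbner basis of I + (p) is {a + 5/8b - 3/2c^2 + 5/8c - 13/8, bc - 6c, c^3 - 53/12c^2 + 17/4c} ≠ {1}, a proper ideal, so the enlarged system stays consistent: p is independent of I, with normal form -bc + 6c.

The remainder on division by a Gröbner basis is unique — it is the normal form.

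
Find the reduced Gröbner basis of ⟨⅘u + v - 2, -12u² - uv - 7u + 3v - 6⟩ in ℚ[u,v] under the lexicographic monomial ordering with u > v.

The reduced Gröbner basis is the canonical form of the ideal for this ordering.

f_1 = ⅘u + v - 2, LT = u.
f_2 = -12u² - uv - 7u + 3v - 6, LT = u².

S(f_1,f_2): lcm = u². S = 7/6uv - 37/12u + ¼v - ½.
  leading term uv: subtract (35/24v)·f_1 from 7/6uv - 37/12u + ¼v - ½ → -37/12u - 35/24v² + 19/6v - ½
  leading term u: subtract (-185/48)·f_1 from -37/12u - 35/24v² + 19/6v - ½ → -35/24v² + 337/48v - 197/24
  leading term v²: no divisor's leading term divides it; move -35/24v² to the remainder.
  leading term v: no divisor's leading term divides it; move 337/48v to the remainder.
  leading term 1: no divisor's leading term divides it; move -197/24 to the remainder.
  remainder -35/24v² + 337/48v - 197/24 ≠ 0; add g_3 = -35/24v² + 337/48v - 197/24 to the basis.

S(f_1,g_3): leading monomials are coprime, so the S-polynomial reduces to 0 (Buchberger's first criterion).
S(f_2,g_3): leading monomials are coprime, so the S-polynomial reduces to 0 (Buchberger's first criterion).
Every S-polynomial of the final basis reduces to 0, so we have a Gröbner basis.
Inter-reduce: drop elements whose leading term is divisible by another's, tail-reduce, and make monic.

G = {u + 5/4v - 5/2, v² - 337/70v + 197/35}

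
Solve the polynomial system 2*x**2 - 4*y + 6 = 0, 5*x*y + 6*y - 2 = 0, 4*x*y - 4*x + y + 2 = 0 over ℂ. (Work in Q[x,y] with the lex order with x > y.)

Compute a lex Gröbner basis by Buchberger's algorithm.
f_1 = 2*x**2 - 4*y + 6, LT = x**2.
f_2 = 5*x*y + 6*y - 2, LT = x*y.
f_3 = 4*x*y - 4*x + y + 2, LT = x*y.

S(f_1,f_2): lcm = x**2*y. S = -6/5*x*y + 2/5*x - 2*y**2 + 3*y.
  reduce S modulo (f_1, f_2, f_3):
  remainder 2/5*x - 2*y**2 + 111/25*y - 12/25 ≠ 0; add h_4 = 2/5*x - 2*y**2 + 111/25*y - 12/25 to the basis.

S(f_1,f_3): lcm = x**2*y. S = x**2 - 1/4*x*y - 1/2*x - 2*y**2 + 3*y.
  reduce S modulo (f_1, f_2, f_3, h_4):
  remainder -9/2*y**2 + 217/20*y - 37/10 ≠ 0; add h_5 = -9/2*y**2 + 217/20*y - 37/10 to the basis.

S(f_2,f_3): lcm = x*y. S = x + 19/20*y - 9/10.
  reduce S modulo (f_1, f_2, f_3, h_4, h_5):
  remainder 343/180*y - 343/90 ≠ 0; add h_6 = 343/180*y - 343/90 to the basis.

The other S-polynomials (S(f_1,h_4), S(f_2,h_4), S(f_3,h_4), S(f_1,h_5), S(f_2,h_5), S(f_3,h_5), S(h_4,h_5), S(f_1,h_6), S(f_2,h_6), S(f_3,h_6), S(h_4,h_6), S(h_5,h_6)) all reduce to 0 modulo the current basis, so we have a Gröbner basis.
Inter-reduce: drop elements whose leading term is divisible by another's, tail-reduce, and make monic.
Reduced Gröbner basis: {x + 1, y - 2}.

Elimination: the polynomial y - 2 lies in the elimination ideal for y, so y ∈ {2}. For each such y, the remaining basis elements (now univariate) give the rest of the solution.
  y = 2: the earlier basis element becomes x + 1 = 0, giving x = -1 — point (-1, 2).
Zero-dimensionality of the ideal guarantees finitely many solutions over ℂ.

{(-1, 2)}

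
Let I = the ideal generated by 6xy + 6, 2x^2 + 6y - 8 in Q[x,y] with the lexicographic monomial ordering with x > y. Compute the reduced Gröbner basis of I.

Buchberger's algorithm terminates because the ascending chain of leading-term ideals stabilizes.

f_1 = 6xy + 6, LT = xy.
f_2 = 2x^2 + 6y - 8, LT = x^2.

S(f_1,f_2): lcm = x^2y. S = x - 3y^2 + 4y.
  leading term x: no divisor's leading term divides it; move x to the remainder.
  leading term y^2: no divisor's leading term divides it; move -3y^2 to the remainder.
  leading term y: no divisor's leading term divides it; move 4y to the remainder.
  remainder x - 3y^2 + 4y ≠ 0; add g_3 = x - 3y^2 + 4y to the basis.

S(f_1,g_3): lcm = xy. S = 3y^3 - 4y^2 + 1.
  leading term y^3: no divisor's leading term divides it; move 3y^3 to the remainder.
  leading term y^2: no divisor's leading term divides it; move -4y^2 to the remainder.
  leading term 1: no divisor's leading term divides it; move 1 to the remainder.
  remainder 3y^3 - 4y^2 + 1 ≠ 0; add g_4 = 3y^3 - 4y^2 + 1 to the basis.

The other S-polynomials (S(f_2,g_3), S(f_1,g_4), S(f_2,g_4), S(g_3,g_4)) all reduce to 0 modulo the current basis, so we have a Gröbner basis.
Inter-reduce: drop elements whose leading term is divisible by another's, tail-reduce, and make monic.

G = {x - 3y^2 + 4y, y^3 - 4/3y^2 + 1/3}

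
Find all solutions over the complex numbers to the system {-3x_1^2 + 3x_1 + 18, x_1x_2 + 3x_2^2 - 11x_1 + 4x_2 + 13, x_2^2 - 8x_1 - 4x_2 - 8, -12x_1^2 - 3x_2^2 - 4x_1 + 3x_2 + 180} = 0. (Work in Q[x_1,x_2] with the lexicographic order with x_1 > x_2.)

Compute a lex Gröbner basis by Buchberger's algorithm.
f_1 = -3x_1^2 + 3x_1 + 18, LT = x_1^2.
f_2 = x_1x_2 - 11x_1 + 3x_2^2 + 4x_2 + 13, LT = x_1x_2.
f_3 = -8x_1 + x_2^2 - 4x_2 - 8, LT = x_1.
f_4 = -12x_1^2 - 4x_1 - 3x_2^2 + 3x_2 + 180, LT = x_1^2.

S(f_1,f_2): lcm = x_1^2x_2. S = 11x_1^2 - 3x_1x_2^2 - 5x_1x_2 - 13x_1 - 6x_2.
  reduce S modulo (f_1, f_2, f_3, f_4):
  remainder 9x_2^3 + 147/2x_2^2 + 395x_2 + 980 ≠ 0; add h_5 = 9x_2^3 + 147/2x_2^2 + 395x_2 + 980 to the basis.

S(f_1,f_3): lcm = x_1^2. S = 1/8x_1x_2^2 - 1/2x_1x_2 - 2x_1 - 6.
  reduce S modulo (f_1, f_2, f_3, f_4, h_5):
  remainder 57/64x_2^2 + 361/48x_2 + 95/6 ≠ 0; add h_6 = 57/64x_2^2 + 361/48x_2 + 95/6 to the basis.

S(f_1,f_4): lcm = x_1^2. S = -4/3x_1 - 1/4x_2^2 + 1/4x_2 + 9.
  reduce S modulo (f_1, f_2, f_3, f_4, h_5, h_6):
  remainder 479/108x_2 + 479/27 ≠ 0; add h_7 = 479/108x_2 + 479/27 to the basis.

The other S-polynomials (S(f_2,f_3), S(f_2,f_4), S(f_3,f_4), S(f_1,h_5), S(f_2,h_5), S(f_3,h_5), S(f_4,h_5), S(f_1,h_6), S(f_2,h_6), S(f_3,h_6), S(f_4,h_6), S(h_5,h_6), S(f_1,h_7), S(f_2,h_7), S(f_3,h_7), S(f_4,h_7), S(h_5,h_7), S(h_6,h_7)) all reduce to 0 modulo the current basis, so we have a Gröbner basis.
Inter-reduce: drop elements whose leading term is divisible by another's, tail-reduce, and make monic.
Reduced Gröbner basis: {x_1 - 3, x_2 + 4}.

Elimination: the polynomial x_2 + 4 lies in the elimination ideal for x_2, so x_2 ∈ {-4}. For each such x_2, the remaining basis elements (now univariate) give the rest of the solution.
  x_2 = -4: the earlier basis element becomes x_1 - 3 = 0, giving x_1 = 3 — point (3, -4).
A lex Gröbner basis triangularizes the system, enabling back-substitution.

{(3, -4)}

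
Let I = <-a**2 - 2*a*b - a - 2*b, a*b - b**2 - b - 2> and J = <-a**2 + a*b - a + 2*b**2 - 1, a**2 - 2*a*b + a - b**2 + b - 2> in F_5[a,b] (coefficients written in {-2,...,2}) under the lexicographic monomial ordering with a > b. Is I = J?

Yes, the ideals are equal.

Equality of ideals is decidable: compute both reduced Gröbner bases (unique for the ordering) and check whether they agree.
Buchberger on the first generating set:
f_1 = -a**2 - 2*a*b - a - 2*b, LT = a**2.
f_2 = a*b - b**2 - b - 2, LT = a*b.

S(f_1,f_2): lcm = a**2*b. S = -2*a*b**2 + 2*a*b + 2*a + 2*b**2.
  reduce S modulo (f_1, f_2):
  remainder 2*a - 2*b**3 + 2*b**2 - 2*b - 1 ≠ 0; add g_3 = 2*a - 2*b**3 + 2*b**2 - 2*b - 1 to the basis.

S(f_1,g_3): lcm = a**2. S = a*b**3 - a*b**2 - 2*a*b - a + 2*b.
  reduce S modulo (f_1, f_2, g_3):
  remainder b**4 - b**3 + 2*b - 2 ≠ 0; add g_4 = b**4 - b**3 + 2*b - 2 to the basis.

The other S-polynomials (S(f_2,g_3), S(f_1,g_4), S(f_2,g_4), S(g_3,g_4)) all reduce to 0 modulo the current basis, so we have a Gröbner basis.
Inter-reduce: drop elements whose leading term is divisible by another's, tail-reduce, and make monic.
Reduced Gröbner basis: {a - b**3 + b**2 - b + 2, b**4 - b**3 + 2*b - 2}.

Buchberger on the second generating set:
h_1 = -a**2 + a*b - a + 2*b**2 - 1, LT = a**2.
h_2 = a**2 - 2*a*b + a - b**2 + b - 2, LT = a**2.

S(h_1,h_2): lcm = a**2. S = a*b - b**2 - b - 2.
  reduce S modulo (h_1, h_2):
  remainder a*b - b**2 - b - 2 ≠ 0; add k_3 = a*b - b**2 - b - 2 to the basis.

S(h_1,k_3): lcm = a**2*b. S = 2*a*b + 2*a - 2*b**3 + b.
  reduce S modulo (h_1, h_2, k_3):
  remainder 2*a - 2*b**3 + 2*b**2 - 2*b - 1 ≠ 0; add k_4 = 2*a - 2*b**3 + 2*b**2 - 2*b - 1 to the basis.

S(h_1,k_4): lcm = a**2. S = a*b**3 - a*b**2 - a - 2*b**2 + 1.
  reduce S modulo (h_1, h_2, k_3, k_4):
  remainder b**4 - b**3 + 2*b - 2 ≠ 0; add k_5 = b**4 - b**3 + 2*b - 2 to the basis.

The other S-polynomials (S(h_2,k_3), S(h_2,k_4), S(k_3,k_4), S(h_1,k_5), S(h_2,k_5), S(k_3,k_5), S(k_4,k_5)) all reduce to 0 modulo the current basis, so we have a Gröbner basis.
Inter-reduce: drop elements whose leading term is divisible by another's, tail-reduce, and make monic.
Reduced Gröbner basis: {a - b**3 + b**2 - b + 2, b**4 - b**3 + 2*b - 2}.

The two bases agree; hence the ideals are identical.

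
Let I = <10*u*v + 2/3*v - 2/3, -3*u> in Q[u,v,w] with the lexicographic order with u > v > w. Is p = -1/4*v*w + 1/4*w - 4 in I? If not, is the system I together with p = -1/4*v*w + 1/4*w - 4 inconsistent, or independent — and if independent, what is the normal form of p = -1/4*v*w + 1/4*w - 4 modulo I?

First compute the reduced Gröbner basis of I by Buchberger's algorithm.
f_1 = 10*u*v + 2/3*v - 2/3, LT = u*v.
f_2 = -3*u, LT = u.

S(f_1,f_2): lcm = u*v. S = 1/15*v - 1/15.
  leading term v: no divisor's leading term divides it; move 1/15*v to the remainder.
  leading term 1: no divisor's leading term divides it; move -1/15 to the remainder.
  remainder 1/15*v - 1/15 ≠ 0; add h_3 = 1/15*v - 1/15 to the basis.

The other S-polynomials (S(f_1,h_3), S(f_2,h_3)) all reduce to 0 modulo the current basis, so we have a Gröbner basis.
Inter-reduce: drop elements whose leading term is divisible by another's, tail-reduce, and make monic.
Reduced Gröbner basis: {u, v - 1}.
Label its elements g_1 = u, g_2 = v - 1.

Reduce p = -1/4*v*w + 1/4*w - 4 modulo G:
  leading term v*w: subtract (-1/4*w)·g_2 from -1/4*v*w + 1/4*w - 4 → -4
  leading term 1: no divisor's leading term divides it; move -4 to the remainder.
  normal form = -4.
The normal form is nonzero, so p ∉ I. Since p minus its normal form lies in I, I + (p) = I + (r) where r = -4; decide whether this ideal is the whole ring.
Here r = -4 is a nonzero constant, hence a unit: 1 ∈ I + (p), the Gröbner basis of I + (p) is {1}, and the enlarged system has no common solution — adjoining p is inconsistent.

Adjoining -1/4*v*w + 1/4*w - 4 makes the ideal the whole ring: the system is inconsistent.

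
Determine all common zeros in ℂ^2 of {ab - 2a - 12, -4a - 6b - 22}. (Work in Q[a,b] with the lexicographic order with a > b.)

{(-4, -1), (-9/2, -2/3)}

Compute a lex Gröbner basis by Buchberger's algorithm.
f_1 = ab - 2a - 12, LT = ab.
f_2 = -4a - 6b - 22, LT = a.

S(f_1,f_2): lcm = ab. S = -2a - \tfrac{3}{2}b^{2} - \tfrac{11}{2}b - 12.
  leading term a: subtract (\tfrac{1}{2})·f_2 from -2a - \tfrac{3}{2}b^{2} - \tfrac{11}{2}b - 12 → -\tfrac{3}{2}b^{2} - \tfrac{5}{2}b - 1
  leading term b^{2}: no divisor's leading term divides it; move -\tfrac{3}{2}b^{2} to the remainder.
  leading term b: no divisor's leading term divides it; move -\tfrac{5}{2}b to the remainder.
  leading term 1: no divisor's leading term divides it; move -1 to the remainder.
  remainder -\tfrac{3}{2}b^{2} - \tfrac{5}{2}b - 1 ≠ 0; add h_3 = -\tfrac{3}{2}b^{2} - \tfrac{5}{2}b - 1 to the basis.

The other S-polynomials (S(f_1,h_3), S(f_2,h_3)) all reduce to 0 modulo the current basis, so we have a Gröbner basis.
Inter-reduce: drop elements whose leading term is divisible by another's, tail-reduce, and make monic.
Reduced Gröbner basis: {a + \tfrac{3}{2}b + \tfrac{11}{2}, b^{2} + \tfrac{5}{3}b + \tfrac{2}{3}}.

A lex Gröbner basis eliminates variables successively. Here b^{2} + \tfrac{5}{3}b + \tfrac{2}{3} depends only on b, with roots {-1, -2/3}; lifting each root through the earlier basis elements recovers the full solutions.
  b = -1: the earlier basis element becomes a + 4 = 0, giving a = -4 — point (-4, -1).
  b = -2/3: the earlier basis element becomes a + \tfrac{9}{2} = 0, giving a = -9/2 — point (-9/2, -2/3).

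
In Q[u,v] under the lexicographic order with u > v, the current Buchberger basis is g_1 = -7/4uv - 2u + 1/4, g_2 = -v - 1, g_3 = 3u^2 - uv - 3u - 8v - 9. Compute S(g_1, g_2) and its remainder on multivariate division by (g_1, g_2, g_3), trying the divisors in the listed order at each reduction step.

S(g_1, g_2) = 1/7u - 1/7; remainder on division = 1/7u - 1/7.

lcm(LM(g_1), LM(g_2)) = uv.
S = (lcm/LT(g_1))·g_1 − (lcm/LT(g_2))·g_2 = 1/7u - 1/7.
Reduce S modulo (g_1, g_2, g_3) in that order:
  leading term u: no divisor's leading term divides it; move 1/7u to the remainder.
  leading term 1: no divisor's leading term divides it; move -1/7 to the remainder.
The remainder 1/7u - 1/7 is nonzero, so it would be added as the next basis element.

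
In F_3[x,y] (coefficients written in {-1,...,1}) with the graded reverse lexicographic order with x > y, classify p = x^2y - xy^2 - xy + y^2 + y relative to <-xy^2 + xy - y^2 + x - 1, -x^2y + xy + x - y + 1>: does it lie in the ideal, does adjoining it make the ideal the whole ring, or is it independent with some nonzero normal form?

Adjoining x^2y - xy^2 - xy + y^2 + y makes the ideal the whole ring: the system is inconsistent.

First compute the reduced Gröbner basis of I by Buchberger's algorithm.
f_1 = -xy^2 + xy - y^2 + x - 1, LT = xy^2.
f_2 = -x^2y + xy + x - y + 1, LT = x^2y.

S(f_1,f_2): lcm = x^2y^2. S = -x^2y - xy^2 - x^2 + xy - y^2 + x + y.
  leading term x^2y: subtract (1)·f_2 from -x^2y - xy^2 - x^2 + xy - y^2 + x + y → -xy^2 - x^2 - y^2 - y - 1
  leading term xy^2: subtract (1)·f_1 from -xy^2 - x^2 - y^2 - y - 1 → -x^2 - xy - x - y
  leading term x^2: no divisor's leading term divides it; move -x^2 to the remainder.
  leading term xy: no divisor's leading term divides it; move -xy to the remainder.
  leading term x: no divisor's leading term divides it; move -x to the remainder.
  leading term y: no divisor's leading term divides it; move -y to the remainder.
  remainder -x^2 - xy - x - y ≠ 0; add h_3 = -x^2 - xy - x - y to the basis.

S(f_1,h_3): lcm = x^2y^2. S = -xy^3 - x^2y - y^3 - x^2 + x.
  leading term xy^3: subtract (y)·f_1 from -xy^3 - x^2y - y^3 - x^2 + x → -x^2y - xy^2 - x^2 - xy + x + y
  leading term x^2y: subtract (1)·f_2 from -x^2y - xy^2 - x^2 - xy + x + y → -xy^2 - x^2 + xy - y - 1
  leading term xy^2: subtract (1)·f_1 from -xy^2 - x^2 + xy - y - 1 → -x^2 + y^2 - x - y
  leading term x^2: subtract (1)·h_3 from -x^2 + y^2 - x - y → xy + y^2
  leading term xy: no divisor's leading term divides it; move xy to the remainder.
  leading term y^2: no divisor's leading term divides it; move y^2 to the remainder.
  remainder xy + y^2 ≠ 0; add h_4 = xy + y^2 to the basis.

S(f_2,h_3): lcm = x^2y. S = -xy^2 + xy - y^2 - x + y - 1.
  leading term xy^2: subtract (1)·f_1 from -xy^2 + xy - y^2 - x + y - 1 → x + y
  leading term x: no divisor's leading term divides it; move x to the remainder.
  leading term y: no divisor's leading term divides it; move y to the remainder.
  remainder x + y ≠ 0; add h_5 = x + y to the basis.

S(f_1,h_4): lcm = xy^2. S = -y^3 - xy + y^2 - x + 1.
  leading term y^3: no divisor's leading term divides it; move -y^3 to the remainder.
  leading term xy: subtract (-1)·h_4 from -xy + y^2 - x + 1 → -y^2 - x + 1
  leading term y^2: no divisor's leading term divides it; move -y^2 to the remainder.
  leading term x: subtract (-1)·h_5 from -x + 1 → y + 1
  leading term y: no divisor's leading term divides it; move y to the remainder.
  leading term 1: no divisor's leading term divides it; move 1 to the remainder.
  remainder -y^3 - y^2 + y + 1 ≠ 0; add h_6 = -y^3 - y^2 + y + 1 to the basis.

The other S-polynomials (S(f_2,h_4), S(h_3,h_4), S(f_1,h_5), S(f_2,h_5), S(h_3,h_5), S(h_4,h_5), S(f_1,h_6), S(f_2,h_6), S(h_3,h_6), S(h_4,h_6), S(h_5,h_6)) all reduce to 0 modulo the current basis, so we have a Gröbner basis.
Inter-reduce: drop elements whose leading term is divisible by another's, tail-reduce, and make monic.
Reduced Gröbner basis: {y^3 + y^2 - y - 1, x + y}.
Label its elements g_1 = y^3 + y^2 - y - 1, g_2 = x + y.

Reduce p = x^2y - xy^2 - xy + y^2 + y modulo G:
  leading term x^2y: subtract (xy)·g_2 from x^2y - xy^2 - xy + y^2 + y → xy^2 - xy + y^2 + y
  leading term xy^2: subtract (y^2)·g_2 from xy^2 - xy + y^2 + y → -y^3 - xy + y^2 + y
  leading term y^3: subtract (-1)·g_1 from -y^3 - xy + y^2 + y → -xy - y^2 - 1
  leading term xy: subtract (-y)·g_2 from -xy - y^2 - 1 → -1
  leading term 1: no divisor's leading term divides it; move -1 to the remainder.
  normal form = -1.
The normal form is nonzero, so p ∉ I. Since p minus its normal form lies in I, I + (p) = I + (r) where r = -1; decide whether this ideal is the whole ring.
Here r = -1 is a nonzero constant, hence a unit: 1 ∈ I + (p), the Gröbner basis of I + (p) is {1}, and the enlarged system has no common solution — adjoining p is inconsistent.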